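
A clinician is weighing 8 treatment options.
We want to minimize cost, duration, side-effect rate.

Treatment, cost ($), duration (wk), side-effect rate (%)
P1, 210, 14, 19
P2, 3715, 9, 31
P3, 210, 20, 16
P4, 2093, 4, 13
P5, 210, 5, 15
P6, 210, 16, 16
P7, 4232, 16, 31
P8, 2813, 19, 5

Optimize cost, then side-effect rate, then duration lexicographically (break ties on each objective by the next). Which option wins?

P5

First minimize cost: best is 210, kept {P1, P3, P5, P6}.
Then minimize side-effect rate: best is 15, kept {P5}.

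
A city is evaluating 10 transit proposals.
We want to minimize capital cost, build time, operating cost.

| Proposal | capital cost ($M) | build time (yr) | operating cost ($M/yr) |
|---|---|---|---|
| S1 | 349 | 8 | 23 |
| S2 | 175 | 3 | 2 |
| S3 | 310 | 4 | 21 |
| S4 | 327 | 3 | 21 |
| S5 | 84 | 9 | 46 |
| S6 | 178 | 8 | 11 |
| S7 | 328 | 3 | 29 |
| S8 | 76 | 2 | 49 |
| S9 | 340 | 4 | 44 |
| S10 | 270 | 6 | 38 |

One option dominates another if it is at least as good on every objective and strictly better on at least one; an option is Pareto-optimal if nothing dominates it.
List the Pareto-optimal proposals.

S1: dominated by S2 (capital cost 175≤349, build time 3≤8, operating cost 2≤23).
S2: not dominated (best operating cost).
S3: dominated by S2 (capital cost 175≤310, build time 3≤4, operating cost 2≤21).
S4: dominated by S2 (capital cost 175≤327, build time 3≤3, operating cost 2≤21).
S5: not dominated.
S6: dominated by S2 (capital cost 175≤178, build time 3≤8, operating cost 2≤11).
S7: dominated by S2 (capital cost 175≤328, build time 3≤3, operating cost 2≤29).
S8: not dominated (best capital cost).
S9: dominated by S2 (capital cost 175≤340, build time 3≤4, operating cost 2≤44).
S10: dominated by S2 (capital cost 175≤270, build time 3≤6, operating cost 2≤38).

S2, S5, S8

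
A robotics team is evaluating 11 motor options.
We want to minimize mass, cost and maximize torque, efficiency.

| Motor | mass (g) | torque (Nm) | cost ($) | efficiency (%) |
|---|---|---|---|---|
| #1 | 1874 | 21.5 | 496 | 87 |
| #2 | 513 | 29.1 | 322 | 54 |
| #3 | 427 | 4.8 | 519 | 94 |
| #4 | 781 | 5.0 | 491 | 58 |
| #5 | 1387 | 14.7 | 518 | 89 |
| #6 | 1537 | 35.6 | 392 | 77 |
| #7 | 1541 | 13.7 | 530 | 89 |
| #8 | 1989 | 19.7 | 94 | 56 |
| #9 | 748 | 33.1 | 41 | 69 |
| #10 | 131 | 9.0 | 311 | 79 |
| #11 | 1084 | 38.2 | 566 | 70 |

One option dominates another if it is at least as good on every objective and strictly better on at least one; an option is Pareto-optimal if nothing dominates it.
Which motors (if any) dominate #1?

#2: worse on efficiency (54 vs 87).
#3: worse on torque (4.8 vs 21.5).
#4: worse on torque (5.0 vs 21.5).
#5: worse on torque (14.7 vs 21.5).
#6: worse on efficiency (77 vs 87).
#7: worse on torque (13.7 vs 21.5).
#8: worse on mass (1989 vs 1874).
#9: worse on efficiency (69 vs 87).
#10: worse on torque (9.0 vs 21.5).
#11: worse on cost (566 vs 496).
No option dominates #1.

none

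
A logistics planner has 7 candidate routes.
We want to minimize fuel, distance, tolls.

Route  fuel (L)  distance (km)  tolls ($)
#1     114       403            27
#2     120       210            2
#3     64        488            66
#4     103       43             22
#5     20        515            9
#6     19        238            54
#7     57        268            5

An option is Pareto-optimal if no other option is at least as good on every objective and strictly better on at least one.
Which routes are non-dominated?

#2, #4, #5, #6, #7

#1: dominated by #4 (fuel 103≤114, distance 43≤403, tolls 22≤27).
#2: not dominated (best tolls).
#3: dominated by #6 (fuel 19≤64, distance 238≤488, tolls 54≤66).
#4: not dominated (best distance).
#5: not dominated.
#6: not dominated (best fuel).
#7: not dominated.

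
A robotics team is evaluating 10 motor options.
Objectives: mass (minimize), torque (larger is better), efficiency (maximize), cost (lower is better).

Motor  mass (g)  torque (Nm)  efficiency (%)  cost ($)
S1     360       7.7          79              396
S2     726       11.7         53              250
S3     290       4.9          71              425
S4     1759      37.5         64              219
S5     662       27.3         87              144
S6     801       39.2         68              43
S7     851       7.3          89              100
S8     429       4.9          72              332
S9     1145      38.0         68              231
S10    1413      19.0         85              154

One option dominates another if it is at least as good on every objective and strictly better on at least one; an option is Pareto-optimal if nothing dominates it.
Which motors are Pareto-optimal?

S1, S3, S5, S6, S7, S8

S1: not dominated.
S2: dominated by S5 (mass 662≤726, torque 27.3≥11.7, efficiency 87≥53, cost 144≤250).
S3: not dominated (best mass).
S4: dominated by S6 (mass 801≤1759, torque 39.2≥37.5, efficiency 68≥64, cost 43≤219).
S5: not dominated.
S6: not dominated (best torque).
S7: not dominated (best efficiency).
S8: not dominated.
S9: dominated by S6 (mass 801≤1145, torque 39.2≥38.0, efficiency 68≥68, cost 43≤231).
S10: dominated by S5 (mass 662≤1413, torque 27.3≥19.0, efficiency 87≥85, cost 144≤154).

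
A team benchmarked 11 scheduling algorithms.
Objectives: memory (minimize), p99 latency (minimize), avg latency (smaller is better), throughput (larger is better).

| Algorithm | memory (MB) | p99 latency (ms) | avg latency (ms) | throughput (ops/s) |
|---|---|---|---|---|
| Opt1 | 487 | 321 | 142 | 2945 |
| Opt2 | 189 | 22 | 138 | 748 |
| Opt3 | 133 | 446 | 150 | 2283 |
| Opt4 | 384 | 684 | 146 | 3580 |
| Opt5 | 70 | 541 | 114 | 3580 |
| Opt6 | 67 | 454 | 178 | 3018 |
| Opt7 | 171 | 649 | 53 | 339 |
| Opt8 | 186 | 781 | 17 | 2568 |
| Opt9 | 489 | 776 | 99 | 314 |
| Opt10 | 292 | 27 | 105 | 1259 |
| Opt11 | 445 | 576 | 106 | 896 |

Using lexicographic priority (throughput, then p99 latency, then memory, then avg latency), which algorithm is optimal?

First maximize throughput: best is 3580, kept {Opt4, Opt5}.
Then minimize p99 latency: best is 541, kept {Opt5}.

Opt5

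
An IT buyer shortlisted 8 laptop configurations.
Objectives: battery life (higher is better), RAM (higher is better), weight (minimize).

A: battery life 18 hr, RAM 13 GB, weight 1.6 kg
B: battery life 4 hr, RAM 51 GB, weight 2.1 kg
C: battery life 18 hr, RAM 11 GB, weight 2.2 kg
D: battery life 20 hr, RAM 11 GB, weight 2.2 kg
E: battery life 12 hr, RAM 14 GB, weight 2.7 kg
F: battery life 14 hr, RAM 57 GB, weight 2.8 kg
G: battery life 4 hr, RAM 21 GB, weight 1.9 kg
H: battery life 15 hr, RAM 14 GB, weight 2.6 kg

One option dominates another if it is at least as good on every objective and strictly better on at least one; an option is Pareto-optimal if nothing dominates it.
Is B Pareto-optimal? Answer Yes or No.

Yes

A: worse on RAM (13 vs 51).
C: worse on RAM (11 vs 51).
D: worse on RAM (11 vs 51).
E: worse on RAM (14 vs 51).
F: worse on weight (2.8 vs 2.1).
G: worse on RAM (21 vs 51).
H: worse on RAM (14 vs 51).
No option is at least as good as B on every objective and strictly better on one.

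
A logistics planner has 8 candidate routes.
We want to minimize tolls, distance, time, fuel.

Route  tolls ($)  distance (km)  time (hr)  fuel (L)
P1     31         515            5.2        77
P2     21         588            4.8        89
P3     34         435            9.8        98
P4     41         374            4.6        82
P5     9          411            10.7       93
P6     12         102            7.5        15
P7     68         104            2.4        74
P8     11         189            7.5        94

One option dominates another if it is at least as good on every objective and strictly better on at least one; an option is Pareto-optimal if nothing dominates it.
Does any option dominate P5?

No

P1: worse on tolls (31 vs 9).
P2: worse on tolls (21 vs 9).
P3: worse on tolls (34 vs 9).
P4: worse on tolls (41 vs 9).
P6: worse on tolls (12 vs 9).
P7: worse on tolls (68 vs 9).
P8: worse on tolls (11 vs 9).
No option is at least as good as P5 on every objective and strictly better on one.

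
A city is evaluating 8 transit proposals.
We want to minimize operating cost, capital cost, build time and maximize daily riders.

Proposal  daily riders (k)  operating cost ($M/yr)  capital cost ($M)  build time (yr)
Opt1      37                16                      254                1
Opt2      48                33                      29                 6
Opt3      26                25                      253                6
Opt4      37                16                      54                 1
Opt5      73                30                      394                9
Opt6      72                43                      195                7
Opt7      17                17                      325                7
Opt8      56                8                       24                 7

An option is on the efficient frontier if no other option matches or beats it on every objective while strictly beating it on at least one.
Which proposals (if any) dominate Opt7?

Opt1: daily riders 37≥17, operating cost 16≤17, capital cost 254≤325, build time 1≤7 — dominates Opt7.
Opt4: daily riders 37≥17, operating cost 16≤17, capital cost 54≤325, build time 1≤7 — dominates Opt7.
Opt8: daily riders 56≥17, operating cost 8≤17, capital cost 24≤325, build time 7≤7 — dominates Opt7.
Others (Opt2, Opt3, Opt5, Opt6) are each worse than Opt7 on at least one objective.

Opt1, Opt4, Opt8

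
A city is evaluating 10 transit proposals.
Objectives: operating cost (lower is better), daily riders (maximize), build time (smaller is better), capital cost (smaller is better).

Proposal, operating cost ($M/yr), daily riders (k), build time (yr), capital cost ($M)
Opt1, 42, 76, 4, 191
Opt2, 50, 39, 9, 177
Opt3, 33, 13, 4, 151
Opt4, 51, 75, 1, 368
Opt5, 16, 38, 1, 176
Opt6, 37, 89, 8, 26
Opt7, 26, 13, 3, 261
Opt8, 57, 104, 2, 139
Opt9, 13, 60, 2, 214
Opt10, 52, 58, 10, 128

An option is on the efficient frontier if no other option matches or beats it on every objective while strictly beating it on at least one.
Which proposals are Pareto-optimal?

Opt1, Opt3, Opt4, Opt5, Opt6, Opt8, Opt9

Opt1: not dominated.
Opt2: dominated by Opt6 (operating cost 37≤50, daily riders 89≥39, build time 8≤9, capital cost 26≤177).
Opt3: not dominated.
Opt4: not dominated.
Opt5: not dominated.
Opt6: not dominated (best capital cost).
Opt7: dominated by Opt5 (operating cost 16≤26, daily riders 38≥13, build time 1≤3, capital cost 176≤261).
Opt8: not dominated (best daily riders).
Opt9: not dominated (best operating cost).
Opt10: dominated by Opt6 (operating cost 37≤52, daily riders 89≥58, build time 8≤10, capital cost 26≤128).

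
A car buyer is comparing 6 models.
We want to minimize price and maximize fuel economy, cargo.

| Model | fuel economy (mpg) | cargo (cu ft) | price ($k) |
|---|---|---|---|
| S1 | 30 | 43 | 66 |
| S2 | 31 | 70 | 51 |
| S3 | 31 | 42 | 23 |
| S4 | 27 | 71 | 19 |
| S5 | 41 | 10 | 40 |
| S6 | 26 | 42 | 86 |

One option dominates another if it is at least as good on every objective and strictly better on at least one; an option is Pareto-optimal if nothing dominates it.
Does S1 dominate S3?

S1 vs S3: S1 is worse on fuel economy (30 vs 31), so it does not dominate S3.

No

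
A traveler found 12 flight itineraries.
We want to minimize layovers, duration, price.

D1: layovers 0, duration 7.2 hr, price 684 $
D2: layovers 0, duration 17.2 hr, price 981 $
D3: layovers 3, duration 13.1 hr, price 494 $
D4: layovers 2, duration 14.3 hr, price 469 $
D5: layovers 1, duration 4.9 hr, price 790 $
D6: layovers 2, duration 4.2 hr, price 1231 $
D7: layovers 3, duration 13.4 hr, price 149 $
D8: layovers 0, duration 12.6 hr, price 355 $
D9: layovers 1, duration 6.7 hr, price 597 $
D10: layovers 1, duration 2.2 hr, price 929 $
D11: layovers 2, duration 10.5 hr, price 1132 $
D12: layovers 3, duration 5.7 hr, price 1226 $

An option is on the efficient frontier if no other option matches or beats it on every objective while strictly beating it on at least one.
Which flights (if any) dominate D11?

D1: layovers 0≤2, duration 7.2≤10.5, price 684≤1132 — dominates D11.
D5: layovers 1≤2, duration 4.9≤10.5, price 790≤1132 — dominates D11.
D9: layovers 1≤2, duration 6.7≤10.5, price 597≤1132 — dominates D11.
D10: layovers 1≤2, duration 2.2≤10.5, price 929≤1132 — dominates D11.
Others (D2, D3, D4, D6, D7, D8, D12) are each worse than D11 on at least one objective.

D1, D5, D9, D10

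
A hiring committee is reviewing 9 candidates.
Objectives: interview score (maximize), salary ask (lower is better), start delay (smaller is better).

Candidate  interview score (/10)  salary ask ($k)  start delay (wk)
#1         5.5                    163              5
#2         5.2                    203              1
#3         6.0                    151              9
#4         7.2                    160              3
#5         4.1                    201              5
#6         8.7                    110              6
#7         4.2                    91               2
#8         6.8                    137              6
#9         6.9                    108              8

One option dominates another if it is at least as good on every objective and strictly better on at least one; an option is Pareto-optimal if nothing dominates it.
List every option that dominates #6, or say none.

#1: worse on interview score (5.5 vs 8.7).
#2: worse on interview score (5.2 vs 8.7).
#3: worse on interview score (6.0 vs 8.7).
#4: worse on interview score (7.2 vs 8.7).
#5: worse on interview score (4.1 vs 8.7).
#7: worse on interview score (4.2 vs 8.7).
#8: worse on interview score (6.8 vs 8.7).
#9: worse on interview score (6.9 vs 8.7).
No option dominates #6.

none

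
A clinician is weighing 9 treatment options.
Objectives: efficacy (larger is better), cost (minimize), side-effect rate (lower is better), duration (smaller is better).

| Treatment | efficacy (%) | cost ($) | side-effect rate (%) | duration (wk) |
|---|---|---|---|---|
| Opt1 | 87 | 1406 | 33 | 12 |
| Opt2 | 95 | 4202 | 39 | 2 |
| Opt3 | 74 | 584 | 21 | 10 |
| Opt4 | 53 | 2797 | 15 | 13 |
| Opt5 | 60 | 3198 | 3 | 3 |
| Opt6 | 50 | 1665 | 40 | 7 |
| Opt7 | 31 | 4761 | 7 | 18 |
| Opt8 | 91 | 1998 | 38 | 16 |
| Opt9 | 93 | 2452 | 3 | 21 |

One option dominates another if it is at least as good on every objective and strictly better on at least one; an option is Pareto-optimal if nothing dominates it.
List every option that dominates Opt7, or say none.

Opt5

Opt5: efficacy 60≥31, cost 3198≤4761, side-effect rate 3≤7, duration 3≤18 — dominates Opt7.
Others (Opt1, Opt2, Opt3, Opt4, Opt6, Opt8, Opt9) are each worse than Opt7 on at least one objective.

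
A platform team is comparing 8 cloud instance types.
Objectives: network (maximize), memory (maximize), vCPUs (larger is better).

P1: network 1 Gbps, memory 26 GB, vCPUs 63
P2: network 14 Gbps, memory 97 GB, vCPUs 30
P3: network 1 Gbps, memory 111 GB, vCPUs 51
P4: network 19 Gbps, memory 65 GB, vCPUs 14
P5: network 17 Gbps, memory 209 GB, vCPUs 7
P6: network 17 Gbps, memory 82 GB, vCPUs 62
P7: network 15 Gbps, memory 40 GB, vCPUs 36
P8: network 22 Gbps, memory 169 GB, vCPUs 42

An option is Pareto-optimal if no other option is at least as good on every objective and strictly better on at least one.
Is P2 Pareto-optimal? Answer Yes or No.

P8 vs P2: network 22≥14, memory 169≥97, vCPUs 42≥30 — P8 is at least as good on every objective and strictly better on at least one, so P8 dominates P2.

No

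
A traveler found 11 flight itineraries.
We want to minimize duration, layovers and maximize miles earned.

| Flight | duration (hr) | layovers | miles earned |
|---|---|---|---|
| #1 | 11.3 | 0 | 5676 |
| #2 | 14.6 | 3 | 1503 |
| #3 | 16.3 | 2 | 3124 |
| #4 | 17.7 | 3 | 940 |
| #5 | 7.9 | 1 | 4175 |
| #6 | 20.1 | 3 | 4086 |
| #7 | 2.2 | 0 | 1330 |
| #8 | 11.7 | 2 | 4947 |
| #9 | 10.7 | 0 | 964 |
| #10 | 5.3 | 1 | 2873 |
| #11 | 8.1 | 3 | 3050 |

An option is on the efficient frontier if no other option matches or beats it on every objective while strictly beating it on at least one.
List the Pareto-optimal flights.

#1, #5, #7, #10

#1: not dominated (best miles earned).
#2: dominated by #1 (duration 11.3≤14.6, layovers 0≤3, miles earned 5676≥1503).
#3: dominated by #1 (duration 11.3≤16.3, layovers 0≤2, miles earned 5676≥3124).
#4: dominated by #1 (duration 11.3≤17.7, layovers 0≤3, miles earned 5676≥940).
#5: not dominated.
#6: dominated by #1 (duration 11.3≤20.1, layovers 0≤3, miles earned 5676≥4086).
#7: not dominated (best duration).
#8: dominated by #1 (duration 11.3≤11.7, layovers 0≤2, miles earned 5676≥4947).
#9: dominated by #7 (duration 2.2≤10.7, layovers 0≤0, miles earned 1330≥964).
#10: not dominated.
#11: dominated by #5 (duration 7.9≤8.1, layovers 1≤3, miles earned 4175≥3050).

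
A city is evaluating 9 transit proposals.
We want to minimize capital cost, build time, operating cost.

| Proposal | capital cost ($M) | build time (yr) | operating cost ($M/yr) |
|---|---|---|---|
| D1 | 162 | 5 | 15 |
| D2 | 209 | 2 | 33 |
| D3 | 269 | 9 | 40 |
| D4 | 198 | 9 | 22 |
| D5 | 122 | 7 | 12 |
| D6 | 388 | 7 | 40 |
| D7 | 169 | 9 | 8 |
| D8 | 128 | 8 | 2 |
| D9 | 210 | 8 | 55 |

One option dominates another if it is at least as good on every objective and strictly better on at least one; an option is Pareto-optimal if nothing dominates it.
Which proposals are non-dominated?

D1: not dominated.
D2: not dominated (best build time).
D3: dominated by D1 (capital cost 162≤269, build time 5≤9, operating cost 15≤40).
D4: dominated by D1 (capital cost 162≤198, build time 5≤9, operating cost 15≤22).
D5: not dominated (best capital cost).
D6: dominated by D1 (capital cost 162≤388, build time 5≤7, operating cost 15≤40).
D7: dominated by D8 (capital cost 128≤169, build time 8≤9, operating cost 2≤8).
D8: not dominated (best operating cost).
D9: dominated by D1 (capital cost 162≤210, build time 5≤8, operating cost 15≤55).

D1, D2, D5, D8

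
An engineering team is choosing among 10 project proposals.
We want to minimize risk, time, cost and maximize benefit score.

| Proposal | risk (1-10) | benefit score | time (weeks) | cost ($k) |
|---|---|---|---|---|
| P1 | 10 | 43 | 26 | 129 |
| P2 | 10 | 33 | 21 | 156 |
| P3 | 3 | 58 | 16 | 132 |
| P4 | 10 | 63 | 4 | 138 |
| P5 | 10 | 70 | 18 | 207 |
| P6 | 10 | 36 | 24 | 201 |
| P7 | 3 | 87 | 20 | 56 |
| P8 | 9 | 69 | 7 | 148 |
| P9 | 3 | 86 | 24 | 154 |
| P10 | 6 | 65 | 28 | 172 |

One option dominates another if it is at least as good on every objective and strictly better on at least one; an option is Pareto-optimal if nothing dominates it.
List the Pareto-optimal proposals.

P3, P4, P5, P7, P8

P1: dominated by P7 (risk 3≤10, benefit score 87≥43, time 20≤26, cost 56≤129).
P2: dominated by P3 (risk 3≤10, benefit score 58≥33, time 16≤21, cost 132≤156).
P3: not dominated.
P4: not dominated (best time).
P5: not dominated.
P6: dominated by P3 (risk 3≤10, benefit score 58≥36, time 16≤24, cost 132≤201).
P7: not dominated (best benefit score).
P8: not dominated.
P9: dominated by P7 (risk 3≤3, benefit score 87≥86, time 20≤24, cost 56≤154).
P10: dominated by P7 (risk 3≤6, benefit score 87≥65, time 20≤28, cost 56≤172).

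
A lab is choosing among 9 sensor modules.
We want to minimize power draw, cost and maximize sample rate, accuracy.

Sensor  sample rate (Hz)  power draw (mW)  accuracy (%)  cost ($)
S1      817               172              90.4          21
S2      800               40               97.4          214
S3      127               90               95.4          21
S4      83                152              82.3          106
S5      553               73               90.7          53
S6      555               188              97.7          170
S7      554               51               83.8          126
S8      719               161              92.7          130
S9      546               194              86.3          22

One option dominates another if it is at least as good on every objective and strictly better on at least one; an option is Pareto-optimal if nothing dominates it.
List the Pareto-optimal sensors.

S1: not dominated (best sample rate).
S2: not dominated (best power draw).
S3: not dominated.
S4: dominated by S3 (sample rate 127≥83, power draw 90≤152, accuracy 95.4≥82.3, cost 21≤106).
S5: not dominated.
S6: not dominated (best accuracy).
S7: not dominated.
S8: not dominated.
S9: dominated by S1 (sample rate 817≥546, power draw 172≤194, accuracy 90.4≥86.3, cost 21≤22).

S1, S2, S3, S5, S6, S7, S8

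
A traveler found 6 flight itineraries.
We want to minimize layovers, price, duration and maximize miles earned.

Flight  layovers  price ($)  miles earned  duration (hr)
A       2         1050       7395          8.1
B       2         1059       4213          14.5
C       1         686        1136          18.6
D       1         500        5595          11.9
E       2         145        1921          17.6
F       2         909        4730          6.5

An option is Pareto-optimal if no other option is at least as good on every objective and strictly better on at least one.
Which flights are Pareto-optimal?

A: not dominated (best miles earned).
B: dominated by A (layovers 2≤2, price 1050≤1059, miles earned 7395≥4213, duration 8.1≤14.5).
C: dominated by D (layovers 1≤1, price 500≤686, miles earned 5595≥1136, duration 11.9≤18.6).
D: not dominated.
E: not dominated (best price).
F: not dominated (best duration).

A, D, E, F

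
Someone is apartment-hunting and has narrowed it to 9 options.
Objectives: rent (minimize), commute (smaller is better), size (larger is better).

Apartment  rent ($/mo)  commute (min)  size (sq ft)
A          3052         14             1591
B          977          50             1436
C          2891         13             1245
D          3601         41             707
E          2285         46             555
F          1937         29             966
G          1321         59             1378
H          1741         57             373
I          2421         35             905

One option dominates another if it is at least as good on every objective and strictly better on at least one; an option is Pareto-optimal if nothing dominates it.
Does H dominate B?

H vs B: H is worse on rent (1741 vs 977), so it does not dominate B.

No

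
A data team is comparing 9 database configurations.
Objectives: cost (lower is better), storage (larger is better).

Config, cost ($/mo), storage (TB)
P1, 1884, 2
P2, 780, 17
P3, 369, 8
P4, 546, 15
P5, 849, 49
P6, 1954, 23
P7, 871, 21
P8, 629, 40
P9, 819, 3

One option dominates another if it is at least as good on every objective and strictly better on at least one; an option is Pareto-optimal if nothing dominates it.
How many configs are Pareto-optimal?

P1: dominated by P2 (cost 780≤1884, storage 17≥2).
P2: dominated by P8 (cost 629≤780, storage 40≥17).
P3: not dominated (best cost).
P4: not dominated.
P5: not dominated (best storage).
P6: dominated by P5 (cost 849≤1954, storage 49≥23).
P7: dominated by P5 (cost 849≤871, storage 49≥21).
P8: not dominated.
P9: dominated by P2 (cost 780≤819, storage 17≥3).
Pareto-optimal: P3, P4, P5, P8 → 4.

4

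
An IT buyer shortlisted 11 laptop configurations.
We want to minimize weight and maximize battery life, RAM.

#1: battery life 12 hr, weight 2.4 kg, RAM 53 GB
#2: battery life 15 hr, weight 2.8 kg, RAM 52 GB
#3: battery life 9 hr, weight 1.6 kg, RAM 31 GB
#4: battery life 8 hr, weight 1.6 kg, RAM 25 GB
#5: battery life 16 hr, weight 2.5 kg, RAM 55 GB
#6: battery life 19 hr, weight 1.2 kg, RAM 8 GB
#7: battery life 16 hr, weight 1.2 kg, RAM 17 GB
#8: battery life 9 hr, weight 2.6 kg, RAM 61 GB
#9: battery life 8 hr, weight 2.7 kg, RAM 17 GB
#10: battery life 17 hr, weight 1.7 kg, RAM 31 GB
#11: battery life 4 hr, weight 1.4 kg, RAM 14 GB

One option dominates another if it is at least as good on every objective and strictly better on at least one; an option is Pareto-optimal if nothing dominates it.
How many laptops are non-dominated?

7

#1: not dominated.
#2: dominated by #5 (battery life 16≥15, weight 2.5≤2.8, RAM 55≥52).
#3: not dominated.
#4: dominated by #3 (battery life 9≥8, weight 1.6≤1.6, RAM 31≥25).
#5: not dominated.
#6: not dominated (best battery life).
#7: not dominated.
#8: not dominated (best RAM).
#9: dominated by #1 (battery life 12≥8, weight 2.4≤2.7, RAM 53≥17).
#10: not dominated.
#11: dominated by #7 (battery life 16≥4, weight 1.2≤1.4, RAM 17≥14).
Pareto-optimal: #1, #3, #5, #6, #7, #8, #10 → 7.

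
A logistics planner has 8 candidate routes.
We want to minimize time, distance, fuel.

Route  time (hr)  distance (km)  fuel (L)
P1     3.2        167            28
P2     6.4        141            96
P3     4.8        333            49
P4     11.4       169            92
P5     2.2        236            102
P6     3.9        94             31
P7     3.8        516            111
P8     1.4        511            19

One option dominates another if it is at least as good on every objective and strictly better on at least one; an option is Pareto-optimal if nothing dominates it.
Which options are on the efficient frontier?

P1, P5, P6, P8

P1: not dominated.
P2: dominated by P6 (time 3.9≤6.4, distance 94≤141, fuel 31≤96).
P3: dominated by P1 (time 3.2≤4.8, distance 167≤333, fuel 28≤49).
P4: dominated by P1 (time 3.2≤11.4, distance 167≤169, fuel 28≤92).
P5: not dominated.
P6: not dominated (best distance).
P7: dominated by P1 (time 3.2≤3.8, distance 167≤516, fuel 28≤111).
P8: not dominated (best time).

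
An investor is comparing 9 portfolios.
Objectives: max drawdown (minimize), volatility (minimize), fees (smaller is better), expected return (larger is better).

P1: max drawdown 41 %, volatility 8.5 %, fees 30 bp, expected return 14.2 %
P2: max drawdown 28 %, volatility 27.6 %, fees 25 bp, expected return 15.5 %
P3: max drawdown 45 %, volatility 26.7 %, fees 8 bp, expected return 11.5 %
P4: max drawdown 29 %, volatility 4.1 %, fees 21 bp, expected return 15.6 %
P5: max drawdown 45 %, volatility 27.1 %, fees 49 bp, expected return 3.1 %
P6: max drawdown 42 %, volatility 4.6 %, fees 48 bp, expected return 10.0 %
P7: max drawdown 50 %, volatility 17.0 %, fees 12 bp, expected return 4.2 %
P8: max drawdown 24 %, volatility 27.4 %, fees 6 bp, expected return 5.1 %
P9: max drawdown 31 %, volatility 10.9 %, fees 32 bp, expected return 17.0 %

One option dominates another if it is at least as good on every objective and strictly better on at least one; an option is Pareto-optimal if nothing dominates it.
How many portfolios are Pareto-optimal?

P1: dominated by P4 (max drawdown 29≤41, volatility 4.1≤8.5, fees 21≤30, expected return 15.6≥14.2).
P2: not dominated.
P3: not dominated.
P4: not dominated (best volatility).
P5: dominated by P1 (max drawdown 41≤45, volatility 8.5≤27.1, fees 30≤49, expected return 14.2≥3.1).
P6: dominated by P4 (max drawdown 29≤42, volatility 4.1≤4.6, fees 21≤48, expected return 15.6≥10.0).
P7: not dominated.
P8: not dominated (best max drawdown).
P9: not dominated (best expected return).
Pareto-optimal: P2, P3, P4, P7, P8, P9 → 6.

6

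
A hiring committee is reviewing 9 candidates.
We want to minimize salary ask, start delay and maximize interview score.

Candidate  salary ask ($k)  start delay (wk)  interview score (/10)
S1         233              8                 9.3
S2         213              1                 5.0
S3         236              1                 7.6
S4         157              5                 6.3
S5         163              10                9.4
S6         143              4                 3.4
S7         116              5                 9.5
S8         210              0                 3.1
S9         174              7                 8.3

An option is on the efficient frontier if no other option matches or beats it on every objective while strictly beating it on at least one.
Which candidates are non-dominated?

S2, S3, S6, S7, S8

S1: dominated by S7 (salary ask 116≤233, start delay 5≤8, interview score 9.5≥9.3).
S2: not dominated.
S3: not dominated.
S4: dominated by S7 (salary ask 116≤157, start delay 5≤5, interview score 9.5≥6.3).
S5: dominated by S7 (salary ask 116≤163, start delay 5≤10, interview score 9.5≥9.4).
S6: not dominated.
S7: not dominated (best salary ask).
S8: not dominated (best start delay).
S9: dominated by S7 (salary ask 116≤174, start delay 5≤7, interview score 9.5≥8.3).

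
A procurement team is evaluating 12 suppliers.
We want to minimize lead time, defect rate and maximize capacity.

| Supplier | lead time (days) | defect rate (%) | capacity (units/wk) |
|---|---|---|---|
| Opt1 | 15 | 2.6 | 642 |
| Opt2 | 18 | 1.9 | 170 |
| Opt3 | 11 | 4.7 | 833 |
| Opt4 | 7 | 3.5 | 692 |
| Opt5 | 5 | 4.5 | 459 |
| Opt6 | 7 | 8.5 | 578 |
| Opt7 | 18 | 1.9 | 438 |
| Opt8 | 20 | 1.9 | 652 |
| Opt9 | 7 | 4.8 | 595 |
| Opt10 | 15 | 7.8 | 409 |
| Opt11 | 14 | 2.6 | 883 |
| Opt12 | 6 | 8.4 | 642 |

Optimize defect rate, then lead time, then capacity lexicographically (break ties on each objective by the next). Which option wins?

First minimize defect rate: best is 1.9, kept {Opt2, Opt7, Opt8}.
Then minimize lead time: best is 18, kept {Opt2, Opt7}.
Then maximize capacity: best is 438, kept {Opt7}.

Opt7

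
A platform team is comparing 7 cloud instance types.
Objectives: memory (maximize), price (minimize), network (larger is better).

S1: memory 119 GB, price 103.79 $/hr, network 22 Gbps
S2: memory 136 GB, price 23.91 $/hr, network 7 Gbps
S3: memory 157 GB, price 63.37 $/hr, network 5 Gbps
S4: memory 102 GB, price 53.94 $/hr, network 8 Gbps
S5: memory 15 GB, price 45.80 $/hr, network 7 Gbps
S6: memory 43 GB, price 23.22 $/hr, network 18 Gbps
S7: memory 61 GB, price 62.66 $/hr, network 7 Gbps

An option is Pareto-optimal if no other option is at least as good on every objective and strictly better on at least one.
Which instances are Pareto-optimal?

S1, S2, S3, S4, S6

S1: not dominated (best network).
S2: not dominated.
S3: not dominated (best memory).
S4: not dominated.
S5: dominated by S2 (memory 136≥15, price 23.91≤45.80, network 7≥7).
S6: not dominated (best price).
S7: dominated by S2 (memory 136≥61, price 23.91≤62.66, network 7≥7).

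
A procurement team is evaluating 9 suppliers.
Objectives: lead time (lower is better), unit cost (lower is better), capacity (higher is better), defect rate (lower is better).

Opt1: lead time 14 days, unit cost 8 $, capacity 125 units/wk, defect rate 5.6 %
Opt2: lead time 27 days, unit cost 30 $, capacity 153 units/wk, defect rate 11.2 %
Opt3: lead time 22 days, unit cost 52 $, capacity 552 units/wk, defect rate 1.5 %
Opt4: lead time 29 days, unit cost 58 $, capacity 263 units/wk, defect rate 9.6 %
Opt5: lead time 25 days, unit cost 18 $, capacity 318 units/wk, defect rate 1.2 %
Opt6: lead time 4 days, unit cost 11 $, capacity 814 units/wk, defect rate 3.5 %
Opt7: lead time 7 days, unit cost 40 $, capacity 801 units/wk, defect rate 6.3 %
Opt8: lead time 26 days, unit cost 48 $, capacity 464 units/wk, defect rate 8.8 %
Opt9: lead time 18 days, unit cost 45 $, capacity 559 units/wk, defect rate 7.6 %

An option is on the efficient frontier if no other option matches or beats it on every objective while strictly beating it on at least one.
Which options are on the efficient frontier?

Opt1: not dominated (best unit cost).
Opt2: dominated by Opt5 (lead time 25≤27, unit cost 18≤30, capacity 318≥153, defect rate 1.2≤11.2).
Opt3: not dominated.
Opt4: dominated by Opt3 (lead time 22≤29, unit cost 52≤58, capacity 552≥263, defect rate 1.5≤9.6).
Opt5: not dominated (best defect rate).
Opt6: not dominated (best lead time).
Opt7: dominated by Opt6 (lead time 4≤7, unit cost 11≤40, capacity 814≥801, defect rate 3.5≤6.3).
Opt8: dominated by Opt6 (lead time 4≤26, unit cost 11≤48, capacity 814≥464, defect rate 3.5≤8.8).
Opt9: dominated by Opt6 (lead time 4≤18, unit cost 11≤45, capacity 814≥559, defect rate 3.5≤7.6).

Opt1, Opt3, Opt5, Opt6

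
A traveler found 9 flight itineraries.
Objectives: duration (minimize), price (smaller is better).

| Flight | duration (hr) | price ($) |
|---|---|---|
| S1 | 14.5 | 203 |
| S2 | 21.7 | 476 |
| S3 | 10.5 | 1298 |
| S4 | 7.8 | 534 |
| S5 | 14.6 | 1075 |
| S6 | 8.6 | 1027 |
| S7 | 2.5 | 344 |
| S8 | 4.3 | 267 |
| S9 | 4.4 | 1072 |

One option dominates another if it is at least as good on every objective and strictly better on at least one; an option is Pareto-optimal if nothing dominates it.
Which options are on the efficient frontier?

S1: not dominated (best price).
S2: dominated by S1 (duration 14.5≤21.7, price 203≤476).
S3: dominated by S4 (duration 7.8≤10.5, price 534≤1298).
S4: dominated by S7 (duration 2.5≤7.8, price 344≤534).
S5: dominated by S1 (duration 14.5≤14.6, price 203≤1075).
S6: dominated by S4 (duration 7.8≤8.6, price 534≤1027).
S7: not dominated (best duration).
S8: not dominated.
S9: dominated by S7 (duration 2.5≤4.4, price 344≤1072).

S1, S7, S8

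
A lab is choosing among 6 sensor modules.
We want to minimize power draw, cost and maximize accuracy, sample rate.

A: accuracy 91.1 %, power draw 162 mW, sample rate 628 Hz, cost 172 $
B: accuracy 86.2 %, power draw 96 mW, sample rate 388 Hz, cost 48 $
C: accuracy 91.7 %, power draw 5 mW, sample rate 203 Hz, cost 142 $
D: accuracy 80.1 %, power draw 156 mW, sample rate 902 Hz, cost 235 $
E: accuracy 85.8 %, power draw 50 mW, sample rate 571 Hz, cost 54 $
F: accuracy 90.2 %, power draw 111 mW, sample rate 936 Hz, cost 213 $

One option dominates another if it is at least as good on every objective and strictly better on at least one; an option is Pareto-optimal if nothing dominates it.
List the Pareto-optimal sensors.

A, B, C, E, F

A: not dominated.
B: not dominated (best cost).
C: not dominated (best accuracy).
D: dominated by F (accuracy 90.2≥80.1, power draw 111≤156, sample rate 936≥902, cost 213≤235).
E: not dominated.
F: not dominated (best sample rate).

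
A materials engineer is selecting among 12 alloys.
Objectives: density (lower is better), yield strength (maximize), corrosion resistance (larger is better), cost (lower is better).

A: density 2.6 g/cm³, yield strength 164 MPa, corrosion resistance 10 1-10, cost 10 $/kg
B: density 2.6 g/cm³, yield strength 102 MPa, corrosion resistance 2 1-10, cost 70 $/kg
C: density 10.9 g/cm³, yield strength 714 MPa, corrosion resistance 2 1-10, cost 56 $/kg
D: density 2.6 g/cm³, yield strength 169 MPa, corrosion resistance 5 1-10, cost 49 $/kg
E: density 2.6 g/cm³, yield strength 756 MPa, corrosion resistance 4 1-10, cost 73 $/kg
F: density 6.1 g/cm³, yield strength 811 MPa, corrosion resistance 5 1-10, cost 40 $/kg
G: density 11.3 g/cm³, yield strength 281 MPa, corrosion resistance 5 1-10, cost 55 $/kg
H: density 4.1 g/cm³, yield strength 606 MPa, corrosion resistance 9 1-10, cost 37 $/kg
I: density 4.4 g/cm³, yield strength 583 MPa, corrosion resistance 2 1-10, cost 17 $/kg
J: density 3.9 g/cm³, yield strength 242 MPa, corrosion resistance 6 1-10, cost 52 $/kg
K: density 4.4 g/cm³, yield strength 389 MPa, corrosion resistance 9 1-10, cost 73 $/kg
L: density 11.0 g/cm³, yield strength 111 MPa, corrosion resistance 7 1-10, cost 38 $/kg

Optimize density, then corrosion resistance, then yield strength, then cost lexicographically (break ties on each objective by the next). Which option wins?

A

First minimize density: best is 2.6, kept {A, B, D, E}.
Then maximize corrosion resistance: best is 10, kept {A}.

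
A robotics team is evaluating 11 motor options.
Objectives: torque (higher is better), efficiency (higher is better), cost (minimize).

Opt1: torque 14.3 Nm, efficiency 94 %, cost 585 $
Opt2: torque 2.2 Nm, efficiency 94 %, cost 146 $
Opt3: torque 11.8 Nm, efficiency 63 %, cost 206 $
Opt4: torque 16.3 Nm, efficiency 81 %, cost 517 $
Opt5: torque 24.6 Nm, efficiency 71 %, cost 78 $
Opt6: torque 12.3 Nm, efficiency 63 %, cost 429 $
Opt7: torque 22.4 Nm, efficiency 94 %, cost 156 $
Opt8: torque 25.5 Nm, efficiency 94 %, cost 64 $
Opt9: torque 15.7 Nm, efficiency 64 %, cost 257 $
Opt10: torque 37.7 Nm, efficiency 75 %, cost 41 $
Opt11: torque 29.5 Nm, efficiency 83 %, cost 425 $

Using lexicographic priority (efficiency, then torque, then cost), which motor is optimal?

Opt8

First maximize efficiency: best is 94, kept {Opt1, Opt2, Opt7, Opt8}.
Then maximize torque: best is 25.5, kept {Opt8}.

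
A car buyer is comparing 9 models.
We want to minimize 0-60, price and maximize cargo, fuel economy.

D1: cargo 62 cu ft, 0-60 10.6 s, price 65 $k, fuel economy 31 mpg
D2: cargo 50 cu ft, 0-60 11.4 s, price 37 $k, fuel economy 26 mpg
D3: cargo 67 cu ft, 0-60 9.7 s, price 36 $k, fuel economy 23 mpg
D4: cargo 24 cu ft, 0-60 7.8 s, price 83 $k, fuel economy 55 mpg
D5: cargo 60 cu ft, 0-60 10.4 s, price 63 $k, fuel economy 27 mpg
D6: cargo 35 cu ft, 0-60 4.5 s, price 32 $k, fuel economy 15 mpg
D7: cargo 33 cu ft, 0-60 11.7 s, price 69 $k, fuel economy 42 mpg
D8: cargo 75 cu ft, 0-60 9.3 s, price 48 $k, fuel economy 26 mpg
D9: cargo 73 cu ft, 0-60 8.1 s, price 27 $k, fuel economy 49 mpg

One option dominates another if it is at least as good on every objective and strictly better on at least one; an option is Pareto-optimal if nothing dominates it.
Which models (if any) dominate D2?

D9

D9: cargo 73≥50, 0-60 8.1≤11.4, price 27≤37, fuel economy 49≥26 — dominates D2.
Others (D1, D3, D4, D5, D6, D7, D8) are each worse than D2 on at least one objective.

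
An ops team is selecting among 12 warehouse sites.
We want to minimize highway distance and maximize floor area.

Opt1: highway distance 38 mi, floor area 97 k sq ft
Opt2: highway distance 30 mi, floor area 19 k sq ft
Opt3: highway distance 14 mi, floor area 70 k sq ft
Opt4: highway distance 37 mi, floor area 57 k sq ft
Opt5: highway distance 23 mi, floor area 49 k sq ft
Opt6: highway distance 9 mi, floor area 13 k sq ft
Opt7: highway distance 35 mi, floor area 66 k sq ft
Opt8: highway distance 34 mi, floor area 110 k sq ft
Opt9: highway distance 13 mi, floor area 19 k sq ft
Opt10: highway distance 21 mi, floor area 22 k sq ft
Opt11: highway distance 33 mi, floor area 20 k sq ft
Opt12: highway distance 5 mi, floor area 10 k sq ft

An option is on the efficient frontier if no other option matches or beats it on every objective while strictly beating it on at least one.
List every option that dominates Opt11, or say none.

Opt3, Opt5, Opt10

Opt3: highway distance 14≤33, floor area 70≥20 — dominates Opt11.
Opt5: highway distance 23≤33, floor area 49≥20 — dominates Opt11.
Opt10: highway distance 21≤33, floor area 22≥20 — dominates Opt11.
Others (Opt1, Opt2, Opt4, Opt6, Opt7, Opt8, Opt9, Opt12) are each worse than Opt11 on at least one objective.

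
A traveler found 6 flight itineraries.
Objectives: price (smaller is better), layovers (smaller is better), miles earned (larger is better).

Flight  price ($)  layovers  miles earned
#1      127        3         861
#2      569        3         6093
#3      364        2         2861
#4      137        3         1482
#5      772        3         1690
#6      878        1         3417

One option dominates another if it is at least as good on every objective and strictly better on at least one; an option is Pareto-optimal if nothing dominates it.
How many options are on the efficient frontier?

5

#1: not dominated (best price).
#2: not dominated (best miles earned).
#3: not dominated.
#4: not dominated.
#5: dominated by #2 (price 569≤772, layovers 3≤3, miles earned 6093≥1690).
#6: not dominated (best layovers).
Pareto-optimal: #1, #2, #3, #4, #6 → 5.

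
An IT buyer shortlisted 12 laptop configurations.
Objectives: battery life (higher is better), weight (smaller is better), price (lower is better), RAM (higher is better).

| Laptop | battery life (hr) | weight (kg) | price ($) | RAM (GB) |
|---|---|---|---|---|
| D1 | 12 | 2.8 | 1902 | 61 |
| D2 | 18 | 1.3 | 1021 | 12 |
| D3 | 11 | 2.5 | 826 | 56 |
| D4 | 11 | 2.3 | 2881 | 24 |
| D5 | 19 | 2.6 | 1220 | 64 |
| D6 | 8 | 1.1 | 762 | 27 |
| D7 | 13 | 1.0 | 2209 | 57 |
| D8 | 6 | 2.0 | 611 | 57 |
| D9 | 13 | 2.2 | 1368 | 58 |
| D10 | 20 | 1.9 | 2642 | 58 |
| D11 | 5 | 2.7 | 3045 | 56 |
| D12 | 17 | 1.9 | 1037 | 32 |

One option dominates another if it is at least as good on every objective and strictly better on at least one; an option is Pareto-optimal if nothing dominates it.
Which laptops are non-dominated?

D1: dominated by D5 (battery life 19≥12, weight 2.6≤2.8, price 1220≤1902, RAM 64≥61).
D2: not dominated.
D3: not dominated.
D4: dominated by D7 (battery life 13≥11, weight 1.0≤2.3, price 2209≤2881, RAM 57≥24).
D5: not dominated (best RAM).
D6: not dominated.
D7: not dominated (best weight).
D8: not dominated (best price).
D9: not dominated.
D10: not dominated (best battery life).
D11: dominated by D3 (battery life 11≥5, weight 2.5≤2.7, price 826≤3045, RAM 56≥56).
D12: not dominated.

D2, D3, D5, D6, D7, D8, D9, D10, D12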